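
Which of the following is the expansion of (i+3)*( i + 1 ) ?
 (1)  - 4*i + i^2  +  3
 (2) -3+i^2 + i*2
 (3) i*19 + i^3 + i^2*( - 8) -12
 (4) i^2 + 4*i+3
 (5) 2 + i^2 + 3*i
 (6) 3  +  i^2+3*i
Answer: 4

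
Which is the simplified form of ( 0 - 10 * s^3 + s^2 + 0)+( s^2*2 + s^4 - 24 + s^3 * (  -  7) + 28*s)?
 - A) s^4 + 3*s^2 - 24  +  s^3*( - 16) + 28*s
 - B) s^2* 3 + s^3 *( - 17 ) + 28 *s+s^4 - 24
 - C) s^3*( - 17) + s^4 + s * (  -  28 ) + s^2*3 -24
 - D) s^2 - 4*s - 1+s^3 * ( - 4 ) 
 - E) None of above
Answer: B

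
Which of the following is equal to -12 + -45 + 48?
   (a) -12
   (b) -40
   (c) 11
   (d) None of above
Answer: d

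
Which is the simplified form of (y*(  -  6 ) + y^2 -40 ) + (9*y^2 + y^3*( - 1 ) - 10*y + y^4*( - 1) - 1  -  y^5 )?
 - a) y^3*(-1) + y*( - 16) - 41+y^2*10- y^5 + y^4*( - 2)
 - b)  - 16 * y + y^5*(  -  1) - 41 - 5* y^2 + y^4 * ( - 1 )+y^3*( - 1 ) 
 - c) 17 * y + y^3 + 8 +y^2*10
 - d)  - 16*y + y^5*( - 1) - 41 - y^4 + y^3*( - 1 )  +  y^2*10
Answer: d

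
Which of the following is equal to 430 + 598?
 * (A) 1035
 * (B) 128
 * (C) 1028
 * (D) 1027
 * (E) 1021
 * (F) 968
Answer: C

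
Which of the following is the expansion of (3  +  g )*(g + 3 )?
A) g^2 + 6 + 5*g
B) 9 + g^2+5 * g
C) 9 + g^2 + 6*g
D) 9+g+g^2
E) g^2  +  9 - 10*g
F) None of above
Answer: C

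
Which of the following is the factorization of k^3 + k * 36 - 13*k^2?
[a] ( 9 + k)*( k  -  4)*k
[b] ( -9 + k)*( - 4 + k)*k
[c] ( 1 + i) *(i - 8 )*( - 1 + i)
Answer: b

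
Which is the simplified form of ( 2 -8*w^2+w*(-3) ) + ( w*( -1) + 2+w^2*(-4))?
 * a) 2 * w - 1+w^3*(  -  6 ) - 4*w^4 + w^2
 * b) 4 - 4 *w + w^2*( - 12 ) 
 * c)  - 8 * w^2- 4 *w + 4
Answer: b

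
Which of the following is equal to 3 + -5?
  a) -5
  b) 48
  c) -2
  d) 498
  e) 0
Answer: c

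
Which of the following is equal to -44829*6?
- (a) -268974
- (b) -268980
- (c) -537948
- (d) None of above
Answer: a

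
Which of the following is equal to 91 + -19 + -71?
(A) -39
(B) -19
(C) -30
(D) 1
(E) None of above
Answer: D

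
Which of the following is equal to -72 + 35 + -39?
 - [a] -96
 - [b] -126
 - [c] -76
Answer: c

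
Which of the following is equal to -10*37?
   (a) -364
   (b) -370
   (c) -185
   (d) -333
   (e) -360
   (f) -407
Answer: b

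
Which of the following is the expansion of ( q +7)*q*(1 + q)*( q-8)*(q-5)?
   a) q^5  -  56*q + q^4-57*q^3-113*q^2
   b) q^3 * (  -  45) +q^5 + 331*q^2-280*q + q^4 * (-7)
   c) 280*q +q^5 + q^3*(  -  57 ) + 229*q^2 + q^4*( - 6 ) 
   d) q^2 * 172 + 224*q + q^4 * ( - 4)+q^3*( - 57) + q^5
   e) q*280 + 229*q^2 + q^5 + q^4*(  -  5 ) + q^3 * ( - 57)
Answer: e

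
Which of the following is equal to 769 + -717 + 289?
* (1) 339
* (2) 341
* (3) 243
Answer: 2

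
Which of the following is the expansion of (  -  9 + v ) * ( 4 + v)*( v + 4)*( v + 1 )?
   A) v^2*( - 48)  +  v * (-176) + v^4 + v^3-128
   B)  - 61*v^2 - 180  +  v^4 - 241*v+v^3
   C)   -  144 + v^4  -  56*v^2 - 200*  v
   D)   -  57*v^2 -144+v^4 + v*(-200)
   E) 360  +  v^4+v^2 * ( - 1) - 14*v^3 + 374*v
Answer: D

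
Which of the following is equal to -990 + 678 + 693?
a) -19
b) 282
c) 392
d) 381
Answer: d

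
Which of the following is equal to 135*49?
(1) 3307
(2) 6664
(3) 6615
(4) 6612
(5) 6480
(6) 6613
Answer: 3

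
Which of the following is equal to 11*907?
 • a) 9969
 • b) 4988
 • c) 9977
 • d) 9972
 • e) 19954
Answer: c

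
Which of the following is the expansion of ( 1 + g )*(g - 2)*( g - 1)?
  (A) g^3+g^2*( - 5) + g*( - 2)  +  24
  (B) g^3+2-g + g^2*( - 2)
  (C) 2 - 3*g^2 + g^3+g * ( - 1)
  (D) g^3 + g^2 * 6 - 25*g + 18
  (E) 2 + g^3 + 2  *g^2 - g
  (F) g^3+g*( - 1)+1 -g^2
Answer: B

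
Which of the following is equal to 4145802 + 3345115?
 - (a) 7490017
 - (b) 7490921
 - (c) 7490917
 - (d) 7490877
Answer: c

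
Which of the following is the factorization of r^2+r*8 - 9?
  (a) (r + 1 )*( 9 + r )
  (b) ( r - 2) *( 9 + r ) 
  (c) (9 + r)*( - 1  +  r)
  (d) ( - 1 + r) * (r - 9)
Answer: c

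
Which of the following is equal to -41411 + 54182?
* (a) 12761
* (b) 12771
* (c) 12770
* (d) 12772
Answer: b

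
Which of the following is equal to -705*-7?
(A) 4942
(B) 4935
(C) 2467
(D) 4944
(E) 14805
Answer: B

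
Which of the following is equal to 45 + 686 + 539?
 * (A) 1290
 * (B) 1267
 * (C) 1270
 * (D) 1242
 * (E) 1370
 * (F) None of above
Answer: C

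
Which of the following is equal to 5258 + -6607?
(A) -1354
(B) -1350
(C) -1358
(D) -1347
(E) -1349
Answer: E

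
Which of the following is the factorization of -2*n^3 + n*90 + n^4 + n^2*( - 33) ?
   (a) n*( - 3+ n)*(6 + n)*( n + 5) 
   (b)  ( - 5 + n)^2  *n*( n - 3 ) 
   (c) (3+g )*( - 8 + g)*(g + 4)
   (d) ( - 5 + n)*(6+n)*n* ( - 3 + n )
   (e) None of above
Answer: d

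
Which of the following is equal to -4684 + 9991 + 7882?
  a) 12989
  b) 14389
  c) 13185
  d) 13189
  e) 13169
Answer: d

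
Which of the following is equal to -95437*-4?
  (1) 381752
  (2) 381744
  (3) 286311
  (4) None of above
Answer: 4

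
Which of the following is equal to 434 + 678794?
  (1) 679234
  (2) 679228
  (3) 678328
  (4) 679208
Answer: 2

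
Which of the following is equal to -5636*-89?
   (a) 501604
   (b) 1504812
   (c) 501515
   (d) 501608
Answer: a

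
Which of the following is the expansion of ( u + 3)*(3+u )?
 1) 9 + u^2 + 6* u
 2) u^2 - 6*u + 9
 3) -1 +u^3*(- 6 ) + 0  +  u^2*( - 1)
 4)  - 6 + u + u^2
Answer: 1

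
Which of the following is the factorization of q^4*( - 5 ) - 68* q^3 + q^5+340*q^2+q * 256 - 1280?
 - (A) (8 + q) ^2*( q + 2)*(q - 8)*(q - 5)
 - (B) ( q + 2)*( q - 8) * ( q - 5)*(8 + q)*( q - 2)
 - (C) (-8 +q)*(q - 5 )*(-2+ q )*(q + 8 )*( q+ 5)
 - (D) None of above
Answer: B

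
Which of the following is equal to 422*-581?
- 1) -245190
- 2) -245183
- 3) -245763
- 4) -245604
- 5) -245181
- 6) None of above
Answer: 6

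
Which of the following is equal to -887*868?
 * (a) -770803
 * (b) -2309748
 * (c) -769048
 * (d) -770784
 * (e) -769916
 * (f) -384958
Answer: e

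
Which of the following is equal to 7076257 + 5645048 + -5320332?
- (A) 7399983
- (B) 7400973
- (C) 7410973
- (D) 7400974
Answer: B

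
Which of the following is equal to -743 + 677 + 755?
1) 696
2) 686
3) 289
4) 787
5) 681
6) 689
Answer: 6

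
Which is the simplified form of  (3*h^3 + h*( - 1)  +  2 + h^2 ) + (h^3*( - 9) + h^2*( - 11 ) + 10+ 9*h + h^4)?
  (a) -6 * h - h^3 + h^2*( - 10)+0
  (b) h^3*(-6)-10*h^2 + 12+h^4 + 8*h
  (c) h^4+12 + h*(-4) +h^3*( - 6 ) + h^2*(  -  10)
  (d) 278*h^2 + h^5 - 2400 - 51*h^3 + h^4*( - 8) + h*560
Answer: b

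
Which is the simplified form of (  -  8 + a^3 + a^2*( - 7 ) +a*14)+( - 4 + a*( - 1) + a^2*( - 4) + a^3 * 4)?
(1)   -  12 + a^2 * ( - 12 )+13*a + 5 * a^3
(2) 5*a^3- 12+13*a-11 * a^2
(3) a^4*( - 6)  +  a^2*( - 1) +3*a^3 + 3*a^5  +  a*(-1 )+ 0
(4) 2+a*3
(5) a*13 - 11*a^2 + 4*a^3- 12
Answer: 2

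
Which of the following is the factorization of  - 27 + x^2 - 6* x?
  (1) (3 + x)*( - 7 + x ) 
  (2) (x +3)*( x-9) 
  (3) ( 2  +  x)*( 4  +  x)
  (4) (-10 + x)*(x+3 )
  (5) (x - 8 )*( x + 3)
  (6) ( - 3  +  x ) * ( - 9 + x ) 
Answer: 2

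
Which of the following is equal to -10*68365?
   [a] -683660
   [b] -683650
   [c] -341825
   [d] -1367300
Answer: b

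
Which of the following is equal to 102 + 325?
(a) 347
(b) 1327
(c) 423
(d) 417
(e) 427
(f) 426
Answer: e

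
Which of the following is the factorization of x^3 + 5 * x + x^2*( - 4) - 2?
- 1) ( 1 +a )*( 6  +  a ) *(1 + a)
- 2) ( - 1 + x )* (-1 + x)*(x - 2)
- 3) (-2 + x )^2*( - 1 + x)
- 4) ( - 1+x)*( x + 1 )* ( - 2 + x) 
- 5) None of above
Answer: 2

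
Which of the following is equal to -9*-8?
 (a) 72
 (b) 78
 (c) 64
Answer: a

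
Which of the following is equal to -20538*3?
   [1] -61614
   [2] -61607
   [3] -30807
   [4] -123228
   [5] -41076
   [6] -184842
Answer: 1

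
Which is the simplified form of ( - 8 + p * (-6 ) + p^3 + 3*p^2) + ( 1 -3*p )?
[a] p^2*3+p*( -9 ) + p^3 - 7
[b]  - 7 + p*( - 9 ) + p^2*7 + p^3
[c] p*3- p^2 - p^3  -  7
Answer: a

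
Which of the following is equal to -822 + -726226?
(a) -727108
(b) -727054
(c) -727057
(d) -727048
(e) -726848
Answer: d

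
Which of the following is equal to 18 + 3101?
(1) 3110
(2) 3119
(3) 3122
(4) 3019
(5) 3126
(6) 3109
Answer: 2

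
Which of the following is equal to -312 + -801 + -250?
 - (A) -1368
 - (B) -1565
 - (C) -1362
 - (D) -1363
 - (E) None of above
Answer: D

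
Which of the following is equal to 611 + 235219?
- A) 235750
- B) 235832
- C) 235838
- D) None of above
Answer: D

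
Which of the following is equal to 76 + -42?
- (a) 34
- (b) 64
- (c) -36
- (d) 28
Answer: a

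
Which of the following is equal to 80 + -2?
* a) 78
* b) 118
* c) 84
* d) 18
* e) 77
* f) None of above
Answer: a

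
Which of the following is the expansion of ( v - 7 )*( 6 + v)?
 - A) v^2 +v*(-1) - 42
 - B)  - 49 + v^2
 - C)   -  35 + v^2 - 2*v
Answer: A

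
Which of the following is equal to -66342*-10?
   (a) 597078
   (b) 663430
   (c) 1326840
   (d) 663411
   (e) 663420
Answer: e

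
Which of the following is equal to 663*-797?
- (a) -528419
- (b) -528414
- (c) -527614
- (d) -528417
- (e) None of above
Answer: e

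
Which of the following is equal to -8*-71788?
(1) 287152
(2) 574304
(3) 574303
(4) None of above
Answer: 2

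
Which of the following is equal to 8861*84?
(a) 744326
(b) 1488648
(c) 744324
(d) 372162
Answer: c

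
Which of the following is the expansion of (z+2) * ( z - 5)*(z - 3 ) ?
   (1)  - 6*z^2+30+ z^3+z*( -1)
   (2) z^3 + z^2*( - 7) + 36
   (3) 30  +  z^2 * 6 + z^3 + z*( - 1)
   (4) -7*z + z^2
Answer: 1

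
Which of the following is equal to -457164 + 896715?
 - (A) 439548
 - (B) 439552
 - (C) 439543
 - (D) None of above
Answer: D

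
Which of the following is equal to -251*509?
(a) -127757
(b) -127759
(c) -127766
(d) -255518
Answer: b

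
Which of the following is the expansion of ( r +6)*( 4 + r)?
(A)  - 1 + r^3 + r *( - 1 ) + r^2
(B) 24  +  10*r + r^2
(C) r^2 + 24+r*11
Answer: B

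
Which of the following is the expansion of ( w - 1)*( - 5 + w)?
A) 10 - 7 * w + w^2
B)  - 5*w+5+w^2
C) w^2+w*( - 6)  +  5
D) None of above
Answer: C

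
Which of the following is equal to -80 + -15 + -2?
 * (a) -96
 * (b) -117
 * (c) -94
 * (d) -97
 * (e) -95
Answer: d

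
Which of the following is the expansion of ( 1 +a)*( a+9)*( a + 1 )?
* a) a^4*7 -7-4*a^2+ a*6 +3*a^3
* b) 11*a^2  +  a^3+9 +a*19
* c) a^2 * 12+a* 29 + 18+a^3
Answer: b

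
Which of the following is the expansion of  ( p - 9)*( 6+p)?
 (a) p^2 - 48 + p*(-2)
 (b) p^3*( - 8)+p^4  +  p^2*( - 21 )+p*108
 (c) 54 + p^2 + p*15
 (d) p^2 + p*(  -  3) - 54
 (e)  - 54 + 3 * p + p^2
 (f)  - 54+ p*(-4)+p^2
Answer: d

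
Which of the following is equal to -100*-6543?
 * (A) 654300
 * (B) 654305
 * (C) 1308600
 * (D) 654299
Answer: A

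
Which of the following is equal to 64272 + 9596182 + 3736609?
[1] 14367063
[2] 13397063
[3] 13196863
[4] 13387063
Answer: 2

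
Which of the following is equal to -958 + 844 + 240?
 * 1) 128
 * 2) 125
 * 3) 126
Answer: 3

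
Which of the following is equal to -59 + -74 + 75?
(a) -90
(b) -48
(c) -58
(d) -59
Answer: c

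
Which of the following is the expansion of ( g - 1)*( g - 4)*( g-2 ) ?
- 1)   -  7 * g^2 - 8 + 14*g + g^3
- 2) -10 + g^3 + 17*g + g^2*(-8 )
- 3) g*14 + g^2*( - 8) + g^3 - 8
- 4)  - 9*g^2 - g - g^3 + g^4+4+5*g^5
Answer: 1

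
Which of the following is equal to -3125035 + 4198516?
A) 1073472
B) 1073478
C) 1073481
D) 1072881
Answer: C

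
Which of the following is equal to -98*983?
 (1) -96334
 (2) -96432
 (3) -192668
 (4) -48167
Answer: 1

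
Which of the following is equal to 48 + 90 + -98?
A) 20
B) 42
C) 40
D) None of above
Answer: C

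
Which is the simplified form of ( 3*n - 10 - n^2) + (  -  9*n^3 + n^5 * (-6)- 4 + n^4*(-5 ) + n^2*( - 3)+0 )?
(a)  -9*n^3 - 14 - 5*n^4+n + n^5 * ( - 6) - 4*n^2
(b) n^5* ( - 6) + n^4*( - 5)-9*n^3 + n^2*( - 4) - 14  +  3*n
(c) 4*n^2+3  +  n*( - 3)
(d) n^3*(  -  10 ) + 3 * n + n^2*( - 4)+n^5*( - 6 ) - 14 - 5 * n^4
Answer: b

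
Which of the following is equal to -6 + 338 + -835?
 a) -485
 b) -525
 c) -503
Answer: c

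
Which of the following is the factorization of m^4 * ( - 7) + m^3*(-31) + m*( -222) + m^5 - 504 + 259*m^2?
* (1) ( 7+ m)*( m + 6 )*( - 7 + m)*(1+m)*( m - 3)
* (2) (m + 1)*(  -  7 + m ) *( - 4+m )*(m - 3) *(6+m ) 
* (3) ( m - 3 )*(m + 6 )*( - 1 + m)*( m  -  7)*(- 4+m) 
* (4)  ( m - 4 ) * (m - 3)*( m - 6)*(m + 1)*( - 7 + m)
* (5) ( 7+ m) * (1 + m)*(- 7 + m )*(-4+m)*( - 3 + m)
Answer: 2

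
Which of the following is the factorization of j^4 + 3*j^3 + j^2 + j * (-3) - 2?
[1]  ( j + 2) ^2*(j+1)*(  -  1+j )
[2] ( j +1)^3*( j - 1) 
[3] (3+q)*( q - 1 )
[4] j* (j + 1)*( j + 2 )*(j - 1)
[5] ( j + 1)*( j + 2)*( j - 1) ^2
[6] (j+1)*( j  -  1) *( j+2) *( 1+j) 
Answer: 6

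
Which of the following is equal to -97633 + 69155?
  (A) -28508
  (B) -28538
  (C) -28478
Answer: C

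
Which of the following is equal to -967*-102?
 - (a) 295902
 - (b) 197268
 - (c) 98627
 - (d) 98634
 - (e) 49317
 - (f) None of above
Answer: d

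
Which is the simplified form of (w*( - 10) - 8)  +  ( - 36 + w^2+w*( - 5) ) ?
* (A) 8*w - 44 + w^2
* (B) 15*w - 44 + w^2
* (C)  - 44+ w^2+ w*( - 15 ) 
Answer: C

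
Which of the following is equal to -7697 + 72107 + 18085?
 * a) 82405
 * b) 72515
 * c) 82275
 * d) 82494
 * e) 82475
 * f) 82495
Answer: f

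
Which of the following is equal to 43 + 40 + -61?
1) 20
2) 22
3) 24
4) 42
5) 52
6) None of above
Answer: 2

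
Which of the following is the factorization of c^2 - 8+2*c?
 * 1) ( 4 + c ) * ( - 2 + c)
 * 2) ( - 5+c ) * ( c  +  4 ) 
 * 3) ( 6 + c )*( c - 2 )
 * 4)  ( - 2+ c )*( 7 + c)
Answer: 1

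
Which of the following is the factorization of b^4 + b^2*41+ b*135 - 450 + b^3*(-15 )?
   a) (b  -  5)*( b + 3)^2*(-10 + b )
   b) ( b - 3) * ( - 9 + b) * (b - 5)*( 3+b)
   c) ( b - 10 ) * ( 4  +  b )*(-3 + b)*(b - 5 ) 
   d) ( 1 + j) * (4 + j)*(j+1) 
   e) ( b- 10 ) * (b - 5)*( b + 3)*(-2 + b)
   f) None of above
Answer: f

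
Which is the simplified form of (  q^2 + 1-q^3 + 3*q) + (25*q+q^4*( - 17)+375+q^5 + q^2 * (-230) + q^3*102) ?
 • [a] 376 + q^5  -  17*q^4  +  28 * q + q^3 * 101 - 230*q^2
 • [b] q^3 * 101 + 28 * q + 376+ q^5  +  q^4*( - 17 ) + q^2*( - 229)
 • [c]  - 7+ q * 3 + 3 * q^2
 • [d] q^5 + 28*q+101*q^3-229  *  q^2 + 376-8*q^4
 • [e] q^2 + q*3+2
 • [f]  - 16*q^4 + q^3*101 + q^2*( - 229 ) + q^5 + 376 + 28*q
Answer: b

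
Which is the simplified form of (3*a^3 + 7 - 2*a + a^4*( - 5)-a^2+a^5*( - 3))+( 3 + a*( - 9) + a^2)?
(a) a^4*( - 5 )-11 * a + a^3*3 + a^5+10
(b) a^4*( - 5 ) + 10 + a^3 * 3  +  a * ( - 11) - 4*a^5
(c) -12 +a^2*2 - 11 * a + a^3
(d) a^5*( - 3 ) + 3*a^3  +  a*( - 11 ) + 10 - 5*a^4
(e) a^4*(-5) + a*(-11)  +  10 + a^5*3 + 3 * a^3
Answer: d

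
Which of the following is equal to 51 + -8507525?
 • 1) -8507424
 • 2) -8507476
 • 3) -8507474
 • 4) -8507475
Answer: 3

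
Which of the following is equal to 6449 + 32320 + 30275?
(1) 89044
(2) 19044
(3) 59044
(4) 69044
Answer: 4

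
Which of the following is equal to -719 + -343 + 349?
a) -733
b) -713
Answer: b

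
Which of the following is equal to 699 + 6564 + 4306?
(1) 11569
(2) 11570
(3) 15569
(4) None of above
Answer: 1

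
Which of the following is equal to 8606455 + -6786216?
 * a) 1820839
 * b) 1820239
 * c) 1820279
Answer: b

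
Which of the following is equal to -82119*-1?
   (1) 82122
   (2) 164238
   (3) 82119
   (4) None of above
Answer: 3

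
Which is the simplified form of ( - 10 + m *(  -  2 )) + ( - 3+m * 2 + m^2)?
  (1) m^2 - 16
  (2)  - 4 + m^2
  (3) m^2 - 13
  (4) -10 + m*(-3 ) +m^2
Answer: 3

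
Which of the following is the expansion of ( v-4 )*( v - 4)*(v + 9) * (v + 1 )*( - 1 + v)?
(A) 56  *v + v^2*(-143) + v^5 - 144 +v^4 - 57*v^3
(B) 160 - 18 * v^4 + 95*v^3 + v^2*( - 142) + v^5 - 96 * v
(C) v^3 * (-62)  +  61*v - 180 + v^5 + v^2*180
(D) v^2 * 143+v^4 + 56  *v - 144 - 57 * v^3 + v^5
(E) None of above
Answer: D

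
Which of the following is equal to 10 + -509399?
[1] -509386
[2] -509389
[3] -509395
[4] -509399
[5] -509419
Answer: 2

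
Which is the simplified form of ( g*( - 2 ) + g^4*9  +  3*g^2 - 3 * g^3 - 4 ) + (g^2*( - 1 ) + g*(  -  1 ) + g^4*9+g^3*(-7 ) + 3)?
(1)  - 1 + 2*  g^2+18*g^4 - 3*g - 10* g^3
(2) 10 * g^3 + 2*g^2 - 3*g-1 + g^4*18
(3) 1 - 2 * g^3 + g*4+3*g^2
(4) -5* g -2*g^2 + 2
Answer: 1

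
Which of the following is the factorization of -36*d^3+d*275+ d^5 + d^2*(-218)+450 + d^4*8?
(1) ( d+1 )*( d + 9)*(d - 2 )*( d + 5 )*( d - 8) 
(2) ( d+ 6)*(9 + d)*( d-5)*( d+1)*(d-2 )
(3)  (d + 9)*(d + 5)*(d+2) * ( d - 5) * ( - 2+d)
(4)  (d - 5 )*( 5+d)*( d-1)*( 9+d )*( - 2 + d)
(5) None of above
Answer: 5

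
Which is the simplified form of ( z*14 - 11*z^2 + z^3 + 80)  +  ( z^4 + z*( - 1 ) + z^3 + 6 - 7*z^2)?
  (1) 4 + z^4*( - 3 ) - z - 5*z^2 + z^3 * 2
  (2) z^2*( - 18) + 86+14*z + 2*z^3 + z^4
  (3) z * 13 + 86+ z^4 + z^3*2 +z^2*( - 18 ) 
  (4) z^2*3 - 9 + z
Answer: 3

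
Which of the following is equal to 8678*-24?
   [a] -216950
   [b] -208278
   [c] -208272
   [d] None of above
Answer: c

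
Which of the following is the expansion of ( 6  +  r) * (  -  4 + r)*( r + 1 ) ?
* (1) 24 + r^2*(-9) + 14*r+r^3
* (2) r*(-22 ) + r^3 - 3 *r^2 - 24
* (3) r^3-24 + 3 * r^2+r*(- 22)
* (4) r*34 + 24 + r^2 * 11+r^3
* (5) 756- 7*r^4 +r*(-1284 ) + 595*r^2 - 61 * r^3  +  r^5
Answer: 3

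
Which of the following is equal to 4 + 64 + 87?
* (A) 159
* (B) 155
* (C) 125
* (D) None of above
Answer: B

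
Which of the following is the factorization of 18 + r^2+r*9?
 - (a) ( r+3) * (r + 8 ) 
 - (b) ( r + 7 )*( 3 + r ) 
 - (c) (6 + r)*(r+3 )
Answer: c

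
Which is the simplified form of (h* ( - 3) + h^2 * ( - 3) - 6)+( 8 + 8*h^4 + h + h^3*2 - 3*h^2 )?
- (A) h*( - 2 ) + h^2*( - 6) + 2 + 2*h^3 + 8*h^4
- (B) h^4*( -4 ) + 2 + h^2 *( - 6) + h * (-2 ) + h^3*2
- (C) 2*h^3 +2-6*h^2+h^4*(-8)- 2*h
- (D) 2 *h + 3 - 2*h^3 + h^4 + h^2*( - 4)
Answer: A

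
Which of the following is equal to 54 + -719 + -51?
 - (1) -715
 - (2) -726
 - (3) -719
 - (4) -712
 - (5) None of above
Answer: 5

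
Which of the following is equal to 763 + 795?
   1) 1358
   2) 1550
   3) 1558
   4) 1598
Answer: 3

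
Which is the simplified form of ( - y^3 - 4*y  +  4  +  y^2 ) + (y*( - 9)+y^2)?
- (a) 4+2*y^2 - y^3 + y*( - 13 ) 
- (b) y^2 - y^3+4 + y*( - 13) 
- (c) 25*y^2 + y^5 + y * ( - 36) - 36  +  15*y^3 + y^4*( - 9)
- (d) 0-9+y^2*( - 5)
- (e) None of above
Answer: a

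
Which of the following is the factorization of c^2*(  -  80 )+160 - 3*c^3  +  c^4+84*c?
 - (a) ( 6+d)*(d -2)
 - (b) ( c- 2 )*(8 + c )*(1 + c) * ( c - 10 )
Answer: b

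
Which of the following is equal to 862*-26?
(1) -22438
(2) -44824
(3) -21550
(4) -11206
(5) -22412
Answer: 5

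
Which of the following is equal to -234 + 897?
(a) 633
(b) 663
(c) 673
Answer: b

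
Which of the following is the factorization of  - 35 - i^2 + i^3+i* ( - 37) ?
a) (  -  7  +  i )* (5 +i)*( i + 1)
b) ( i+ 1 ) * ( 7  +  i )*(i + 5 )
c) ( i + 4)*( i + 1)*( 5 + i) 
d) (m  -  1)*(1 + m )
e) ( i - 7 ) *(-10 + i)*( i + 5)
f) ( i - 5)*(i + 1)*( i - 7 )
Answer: a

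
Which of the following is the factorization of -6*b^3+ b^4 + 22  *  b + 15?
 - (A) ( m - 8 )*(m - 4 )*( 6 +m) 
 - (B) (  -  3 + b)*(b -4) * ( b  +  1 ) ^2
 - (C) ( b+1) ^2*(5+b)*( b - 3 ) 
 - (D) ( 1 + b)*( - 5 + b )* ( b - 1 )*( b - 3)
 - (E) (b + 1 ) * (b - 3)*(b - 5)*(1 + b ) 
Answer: E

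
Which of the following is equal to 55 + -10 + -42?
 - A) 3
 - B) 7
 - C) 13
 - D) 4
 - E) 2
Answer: A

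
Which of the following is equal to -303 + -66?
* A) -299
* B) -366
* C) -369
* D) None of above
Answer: C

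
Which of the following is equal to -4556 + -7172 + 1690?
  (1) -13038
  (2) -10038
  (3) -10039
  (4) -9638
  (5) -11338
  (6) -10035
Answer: 2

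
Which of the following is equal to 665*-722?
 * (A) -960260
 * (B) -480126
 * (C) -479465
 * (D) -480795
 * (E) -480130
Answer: E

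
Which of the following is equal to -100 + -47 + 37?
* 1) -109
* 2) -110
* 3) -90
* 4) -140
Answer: 2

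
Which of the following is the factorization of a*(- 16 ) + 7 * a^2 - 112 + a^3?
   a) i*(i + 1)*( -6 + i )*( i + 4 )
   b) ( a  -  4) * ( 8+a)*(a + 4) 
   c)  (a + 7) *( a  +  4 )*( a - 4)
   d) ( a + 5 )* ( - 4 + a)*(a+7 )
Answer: c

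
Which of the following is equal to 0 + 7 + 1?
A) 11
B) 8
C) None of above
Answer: B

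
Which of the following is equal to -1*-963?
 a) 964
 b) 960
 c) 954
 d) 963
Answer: d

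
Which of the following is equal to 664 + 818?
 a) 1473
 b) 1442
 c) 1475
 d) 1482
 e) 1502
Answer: d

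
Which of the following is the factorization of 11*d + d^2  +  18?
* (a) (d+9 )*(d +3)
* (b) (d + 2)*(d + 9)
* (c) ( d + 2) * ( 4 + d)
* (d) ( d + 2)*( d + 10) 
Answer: b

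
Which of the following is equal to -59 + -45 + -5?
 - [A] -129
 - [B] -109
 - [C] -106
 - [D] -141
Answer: B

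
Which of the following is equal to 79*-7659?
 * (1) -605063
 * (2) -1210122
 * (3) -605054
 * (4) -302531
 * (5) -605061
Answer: 5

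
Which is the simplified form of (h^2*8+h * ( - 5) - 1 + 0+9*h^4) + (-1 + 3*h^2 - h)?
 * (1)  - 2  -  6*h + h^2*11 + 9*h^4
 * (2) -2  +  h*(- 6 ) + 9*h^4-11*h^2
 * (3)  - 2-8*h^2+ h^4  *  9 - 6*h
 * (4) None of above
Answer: 1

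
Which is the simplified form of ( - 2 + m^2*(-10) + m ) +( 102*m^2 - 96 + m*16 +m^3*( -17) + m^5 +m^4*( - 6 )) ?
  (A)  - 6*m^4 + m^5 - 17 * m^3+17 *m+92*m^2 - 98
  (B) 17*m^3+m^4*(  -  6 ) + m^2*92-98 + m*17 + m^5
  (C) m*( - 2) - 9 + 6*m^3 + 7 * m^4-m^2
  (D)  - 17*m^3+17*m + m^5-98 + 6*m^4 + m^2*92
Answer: A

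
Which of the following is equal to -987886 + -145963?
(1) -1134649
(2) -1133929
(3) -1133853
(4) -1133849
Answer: 4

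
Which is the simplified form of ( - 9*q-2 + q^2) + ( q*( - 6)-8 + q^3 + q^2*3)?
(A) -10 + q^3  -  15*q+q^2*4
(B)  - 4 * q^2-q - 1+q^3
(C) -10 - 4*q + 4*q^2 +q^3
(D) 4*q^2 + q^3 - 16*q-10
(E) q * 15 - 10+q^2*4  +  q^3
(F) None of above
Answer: A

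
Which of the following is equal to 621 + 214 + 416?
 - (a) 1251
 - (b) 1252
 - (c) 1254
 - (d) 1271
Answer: a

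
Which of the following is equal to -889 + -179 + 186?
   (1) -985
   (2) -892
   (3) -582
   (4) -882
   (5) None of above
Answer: 4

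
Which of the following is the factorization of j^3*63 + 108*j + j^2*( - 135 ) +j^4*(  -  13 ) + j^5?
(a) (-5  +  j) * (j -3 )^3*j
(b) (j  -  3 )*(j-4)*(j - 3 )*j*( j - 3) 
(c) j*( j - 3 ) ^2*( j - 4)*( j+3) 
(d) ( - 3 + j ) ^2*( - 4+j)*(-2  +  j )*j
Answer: b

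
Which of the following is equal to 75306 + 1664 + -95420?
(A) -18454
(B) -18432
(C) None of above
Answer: C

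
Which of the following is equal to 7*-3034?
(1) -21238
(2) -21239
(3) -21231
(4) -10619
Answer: 1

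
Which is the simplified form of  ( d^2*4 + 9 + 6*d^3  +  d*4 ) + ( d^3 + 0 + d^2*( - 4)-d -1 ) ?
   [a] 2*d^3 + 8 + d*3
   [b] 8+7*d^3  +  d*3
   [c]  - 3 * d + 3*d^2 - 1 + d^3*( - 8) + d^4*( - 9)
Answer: b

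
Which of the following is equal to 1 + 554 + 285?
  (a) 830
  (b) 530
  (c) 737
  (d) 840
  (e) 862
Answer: d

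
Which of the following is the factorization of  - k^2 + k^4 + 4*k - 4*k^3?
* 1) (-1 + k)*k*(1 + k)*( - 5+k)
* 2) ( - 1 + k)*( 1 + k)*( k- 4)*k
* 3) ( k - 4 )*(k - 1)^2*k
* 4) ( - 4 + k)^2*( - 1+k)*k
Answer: 2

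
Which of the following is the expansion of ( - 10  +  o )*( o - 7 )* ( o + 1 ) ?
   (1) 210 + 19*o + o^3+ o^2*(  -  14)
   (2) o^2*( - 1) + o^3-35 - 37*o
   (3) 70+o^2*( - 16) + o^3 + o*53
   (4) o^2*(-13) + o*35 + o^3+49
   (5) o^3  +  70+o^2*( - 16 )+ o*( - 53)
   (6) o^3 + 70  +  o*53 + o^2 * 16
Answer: 3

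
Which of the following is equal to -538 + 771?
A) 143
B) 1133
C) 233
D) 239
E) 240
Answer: C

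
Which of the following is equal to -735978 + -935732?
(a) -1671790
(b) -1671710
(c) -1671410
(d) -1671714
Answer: b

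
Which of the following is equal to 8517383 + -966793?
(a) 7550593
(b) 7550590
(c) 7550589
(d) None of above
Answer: b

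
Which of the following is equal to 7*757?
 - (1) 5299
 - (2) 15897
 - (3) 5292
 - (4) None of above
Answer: 1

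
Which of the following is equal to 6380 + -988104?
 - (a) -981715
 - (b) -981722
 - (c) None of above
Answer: c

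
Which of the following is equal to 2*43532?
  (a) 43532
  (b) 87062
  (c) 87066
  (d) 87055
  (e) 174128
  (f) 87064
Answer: f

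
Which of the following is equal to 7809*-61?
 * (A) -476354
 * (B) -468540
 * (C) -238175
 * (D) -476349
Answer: D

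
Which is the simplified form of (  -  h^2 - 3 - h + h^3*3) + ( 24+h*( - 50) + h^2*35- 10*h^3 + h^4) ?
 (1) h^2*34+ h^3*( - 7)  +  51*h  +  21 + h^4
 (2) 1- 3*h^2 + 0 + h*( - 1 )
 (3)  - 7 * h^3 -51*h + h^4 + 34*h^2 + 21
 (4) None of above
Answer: 3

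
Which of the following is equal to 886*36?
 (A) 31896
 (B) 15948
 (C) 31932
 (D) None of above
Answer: A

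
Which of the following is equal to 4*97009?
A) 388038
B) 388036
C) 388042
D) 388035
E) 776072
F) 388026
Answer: B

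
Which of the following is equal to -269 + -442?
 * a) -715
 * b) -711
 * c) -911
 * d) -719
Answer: b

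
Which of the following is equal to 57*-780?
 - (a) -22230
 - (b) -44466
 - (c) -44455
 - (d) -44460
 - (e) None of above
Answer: d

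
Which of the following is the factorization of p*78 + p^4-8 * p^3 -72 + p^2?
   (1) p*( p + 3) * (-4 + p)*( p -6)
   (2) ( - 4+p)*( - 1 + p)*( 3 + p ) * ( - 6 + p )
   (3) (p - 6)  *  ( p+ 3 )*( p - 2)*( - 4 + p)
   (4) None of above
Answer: 2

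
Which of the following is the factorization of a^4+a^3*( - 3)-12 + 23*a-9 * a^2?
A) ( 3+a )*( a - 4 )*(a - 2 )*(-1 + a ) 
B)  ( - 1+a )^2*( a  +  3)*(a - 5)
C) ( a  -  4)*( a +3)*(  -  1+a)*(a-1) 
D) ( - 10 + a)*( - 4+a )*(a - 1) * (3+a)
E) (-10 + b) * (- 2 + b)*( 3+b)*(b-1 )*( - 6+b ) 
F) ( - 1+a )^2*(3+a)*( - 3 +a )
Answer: C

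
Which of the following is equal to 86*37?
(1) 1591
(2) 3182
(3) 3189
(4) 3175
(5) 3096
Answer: 2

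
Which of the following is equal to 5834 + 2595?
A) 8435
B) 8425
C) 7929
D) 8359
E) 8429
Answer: E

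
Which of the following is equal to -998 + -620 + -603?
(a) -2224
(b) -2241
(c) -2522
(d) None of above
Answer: d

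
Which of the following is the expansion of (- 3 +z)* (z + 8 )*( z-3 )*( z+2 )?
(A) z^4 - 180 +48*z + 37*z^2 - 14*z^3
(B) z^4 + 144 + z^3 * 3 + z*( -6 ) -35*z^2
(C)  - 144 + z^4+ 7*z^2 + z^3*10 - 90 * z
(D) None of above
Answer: D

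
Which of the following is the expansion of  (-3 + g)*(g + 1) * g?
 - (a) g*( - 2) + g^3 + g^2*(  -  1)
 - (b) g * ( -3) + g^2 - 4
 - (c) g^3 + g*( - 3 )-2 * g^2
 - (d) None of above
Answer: c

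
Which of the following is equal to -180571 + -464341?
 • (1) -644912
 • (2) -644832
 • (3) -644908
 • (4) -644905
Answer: 1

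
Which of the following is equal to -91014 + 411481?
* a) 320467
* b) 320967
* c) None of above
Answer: a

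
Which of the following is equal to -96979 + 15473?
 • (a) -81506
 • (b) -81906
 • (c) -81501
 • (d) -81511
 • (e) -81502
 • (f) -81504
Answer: a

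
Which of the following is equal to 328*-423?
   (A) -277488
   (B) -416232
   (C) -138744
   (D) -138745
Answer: C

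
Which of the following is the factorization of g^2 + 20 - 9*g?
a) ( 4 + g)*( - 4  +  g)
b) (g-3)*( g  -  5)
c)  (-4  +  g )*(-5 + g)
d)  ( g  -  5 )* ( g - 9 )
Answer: c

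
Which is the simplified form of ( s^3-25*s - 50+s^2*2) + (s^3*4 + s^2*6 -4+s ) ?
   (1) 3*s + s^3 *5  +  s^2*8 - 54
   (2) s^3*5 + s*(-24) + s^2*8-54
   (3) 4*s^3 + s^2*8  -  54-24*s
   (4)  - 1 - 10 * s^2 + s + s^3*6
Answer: 2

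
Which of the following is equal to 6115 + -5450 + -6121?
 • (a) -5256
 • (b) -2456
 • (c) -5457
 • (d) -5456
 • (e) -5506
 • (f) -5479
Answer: d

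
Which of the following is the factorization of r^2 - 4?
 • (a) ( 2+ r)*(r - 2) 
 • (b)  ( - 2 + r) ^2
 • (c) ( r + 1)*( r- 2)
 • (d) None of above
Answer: a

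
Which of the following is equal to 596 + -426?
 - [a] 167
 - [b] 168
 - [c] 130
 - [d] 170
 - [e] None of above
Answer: d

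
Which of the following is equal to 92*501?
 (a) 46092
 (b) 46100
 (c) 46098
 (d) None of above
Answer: a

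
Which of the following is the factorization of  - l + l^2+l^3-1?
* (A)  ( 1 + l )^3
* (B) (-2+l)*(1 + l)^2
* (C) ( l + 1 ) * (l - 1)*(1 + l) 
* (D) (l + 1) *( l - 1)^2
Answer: C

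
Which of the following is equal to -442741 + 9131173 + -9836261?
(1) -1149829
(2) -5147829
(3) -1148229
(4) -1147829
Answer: 4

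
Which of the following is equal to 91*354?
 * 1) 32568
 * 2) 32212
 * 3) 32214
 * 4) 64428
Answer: 3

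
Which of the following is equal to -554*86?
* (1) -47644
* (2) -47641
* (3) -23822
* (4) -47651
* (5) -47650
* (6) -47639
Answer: 1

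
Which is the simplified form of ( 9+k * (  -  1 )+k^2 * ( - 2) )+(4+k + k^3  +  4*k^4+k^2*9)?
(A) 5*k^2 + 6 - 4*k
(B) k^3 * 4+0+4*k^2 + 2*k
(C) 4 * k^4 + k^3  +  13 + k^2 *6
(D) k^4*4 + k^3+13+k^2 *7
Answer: D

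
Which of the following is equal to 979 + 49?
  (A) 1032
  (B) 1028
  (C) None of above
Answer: B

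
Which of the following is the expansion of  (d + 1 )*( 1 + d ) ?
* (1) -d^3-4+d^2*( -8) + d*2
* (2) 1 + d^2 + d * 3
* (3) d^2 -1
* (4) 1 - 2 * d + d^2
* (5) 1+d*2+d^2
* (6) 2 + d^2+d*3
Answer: 5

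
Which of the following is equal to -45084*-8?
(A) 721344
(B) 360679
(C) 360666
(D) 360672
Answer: D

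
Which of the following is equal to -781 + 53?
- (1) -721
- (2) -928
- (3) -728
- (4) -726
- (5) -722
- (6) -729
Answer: 3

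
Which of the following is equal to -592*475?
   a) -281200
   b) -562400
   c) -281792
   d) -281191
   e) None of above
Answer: a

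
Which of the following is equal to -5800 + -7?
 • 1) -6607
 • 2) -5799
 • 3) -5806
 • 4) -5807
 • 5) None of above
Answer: 4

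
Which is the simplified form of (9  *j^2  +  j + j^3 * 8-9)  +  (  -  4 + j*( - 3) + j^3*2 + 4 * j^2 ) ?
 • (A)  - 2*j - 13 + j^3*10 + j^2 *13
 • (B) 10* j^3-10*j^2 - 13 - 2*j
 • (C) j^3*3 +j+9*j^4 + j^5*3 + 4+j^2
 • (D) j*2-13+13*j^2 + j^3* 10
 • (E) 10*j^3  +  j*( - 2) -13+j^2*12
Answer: A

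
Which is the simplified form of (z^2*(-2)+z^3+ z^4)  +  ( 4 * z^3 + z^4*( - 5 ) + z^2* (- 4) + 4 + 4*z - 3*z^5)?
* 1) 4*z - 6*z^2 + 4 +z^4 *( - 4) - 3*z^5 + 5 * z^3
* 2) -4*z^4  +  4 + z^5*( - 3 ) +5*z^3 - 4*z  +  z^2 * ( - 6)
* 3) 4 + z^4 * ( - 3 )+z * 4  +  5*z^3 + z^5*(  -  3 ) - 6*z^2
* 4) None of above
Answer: 1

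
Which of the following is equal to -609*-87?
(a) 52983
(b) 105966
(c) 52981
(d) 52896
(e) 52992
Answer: a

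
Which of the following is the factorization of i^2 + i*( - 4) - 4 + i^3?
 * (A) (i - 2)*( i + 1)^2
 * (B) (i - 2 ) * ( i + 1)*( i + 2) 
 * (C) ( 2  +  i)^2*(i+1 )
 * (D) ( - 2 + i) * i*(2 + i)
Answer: B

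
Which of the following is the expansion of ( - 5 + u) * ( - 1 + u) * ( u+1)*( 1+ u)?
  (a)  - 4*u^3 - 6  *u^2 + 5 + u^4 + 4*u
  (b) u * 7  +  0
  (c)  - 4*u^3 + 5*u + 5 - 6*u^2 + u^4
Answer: a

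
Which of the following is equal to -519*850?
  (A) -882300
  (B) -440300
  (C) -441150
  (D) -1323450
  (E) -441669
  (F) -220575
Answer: C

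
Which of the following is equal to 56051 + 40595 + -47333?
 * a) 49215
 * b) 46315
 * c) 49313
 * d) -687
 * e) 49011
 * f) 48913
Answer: c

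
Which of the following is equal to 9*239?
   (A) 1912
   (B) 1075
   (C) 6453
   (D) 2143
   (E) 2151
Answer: E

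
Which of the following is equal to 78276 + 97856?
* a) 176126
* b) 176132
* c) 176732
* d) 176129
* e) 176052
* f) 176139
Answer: b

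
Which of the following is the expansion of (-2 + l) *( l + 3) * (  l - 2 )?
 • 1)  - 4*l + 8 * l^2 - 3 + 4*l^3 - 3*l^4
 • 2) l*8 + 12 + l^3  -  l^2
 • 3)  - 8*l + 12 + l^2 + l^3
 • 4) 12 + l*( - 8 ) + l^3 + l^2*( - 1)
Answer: 4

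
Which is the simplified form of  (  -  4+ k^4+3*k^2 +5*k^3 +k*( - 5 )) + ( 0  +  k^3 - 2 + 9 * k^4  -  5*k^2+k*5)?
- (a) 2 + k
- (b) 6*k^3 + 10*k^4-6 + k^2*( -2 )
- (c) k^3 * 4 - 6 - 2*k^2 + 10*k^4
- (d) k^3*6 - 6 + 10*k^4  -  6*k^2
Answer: b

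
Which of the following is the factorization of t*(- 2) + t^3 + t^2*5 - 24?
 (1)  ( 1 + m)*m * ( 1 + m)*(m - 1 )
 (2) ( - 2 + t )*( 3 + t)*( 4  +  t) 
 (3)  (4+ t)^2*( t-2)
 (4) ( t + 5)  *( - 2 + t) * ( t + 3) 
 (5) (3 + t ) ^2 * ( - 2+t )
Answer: 2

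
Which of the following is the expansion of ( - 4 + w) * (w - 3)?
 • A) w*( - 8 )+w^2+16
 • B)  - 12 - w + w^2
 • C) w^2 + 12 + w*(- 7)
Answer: C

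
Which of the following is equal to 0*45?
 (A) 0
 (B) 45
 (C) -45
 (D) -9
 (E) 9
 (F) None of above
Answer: A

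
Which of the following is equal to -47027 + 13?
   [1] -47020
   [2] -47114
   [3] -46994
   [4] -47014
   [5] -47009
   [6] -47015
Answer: 4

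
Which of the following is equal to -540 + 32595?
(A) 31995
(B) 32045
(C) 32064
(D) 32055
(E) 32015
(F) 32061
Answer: D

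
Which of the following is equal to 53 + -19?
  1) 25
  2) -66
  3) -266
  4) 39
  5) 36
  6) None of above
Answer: 6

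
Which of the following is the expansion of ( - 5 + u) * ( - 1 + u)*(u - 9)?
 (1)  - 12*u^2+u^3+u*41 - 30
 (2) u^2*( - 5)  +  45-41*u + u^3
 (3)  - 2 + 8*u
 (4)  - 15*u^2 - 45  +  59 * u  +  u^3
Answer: 4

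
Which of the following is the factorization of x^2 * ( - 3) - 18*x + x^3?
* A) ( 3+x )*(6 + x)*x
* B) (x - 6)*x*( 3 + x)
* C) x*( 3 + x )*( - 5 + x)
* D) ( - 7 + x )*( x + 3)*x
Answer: B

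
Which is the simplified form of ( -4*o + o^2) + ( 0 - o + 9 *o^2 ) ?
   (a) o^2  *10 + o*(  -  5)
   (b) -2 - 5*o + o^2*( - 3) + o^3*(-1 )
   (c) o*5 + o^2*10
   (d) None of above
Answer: a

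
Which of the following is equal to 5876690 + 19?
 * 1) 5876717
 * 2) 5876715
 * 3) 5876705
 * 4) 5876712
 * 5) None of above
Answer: 5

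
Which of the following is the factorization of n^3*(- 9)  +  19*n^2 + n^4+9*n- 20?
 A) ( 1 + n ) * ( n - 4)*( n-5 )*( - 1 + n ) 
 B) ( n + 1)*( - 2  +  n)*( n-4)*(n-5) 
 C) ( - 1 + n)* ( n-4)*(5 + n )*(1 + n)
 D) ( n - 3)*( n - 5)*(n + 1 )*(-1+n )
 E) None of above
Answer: A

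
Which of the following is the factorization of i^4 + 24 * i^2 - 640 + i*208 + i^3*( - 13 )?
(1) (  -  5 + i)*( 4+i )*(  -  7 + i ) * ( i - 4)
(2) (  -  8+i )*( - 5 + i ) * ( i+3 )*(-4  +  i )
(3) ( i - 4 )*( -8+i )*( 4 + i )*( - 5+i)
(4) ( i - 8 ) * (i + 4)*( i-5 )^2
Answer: 3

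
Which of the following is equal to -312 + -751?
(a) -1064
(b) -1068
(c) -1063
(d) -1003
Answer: c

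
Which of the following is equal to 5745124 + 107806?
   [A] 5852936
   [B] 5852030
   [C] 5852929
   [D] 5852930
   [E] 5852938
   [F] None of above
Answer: D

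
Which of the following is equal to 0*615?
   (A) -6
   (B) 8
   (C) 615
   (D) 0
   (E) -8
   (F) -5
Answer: D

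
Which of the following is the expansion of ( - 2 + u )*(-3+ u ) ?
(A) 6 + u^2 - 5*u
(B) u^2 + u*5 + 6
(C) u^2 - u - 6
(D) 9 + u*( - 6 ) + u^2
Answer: A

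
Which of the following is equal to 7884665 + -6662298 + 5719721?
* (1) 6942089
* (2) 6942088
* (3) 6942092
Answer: 2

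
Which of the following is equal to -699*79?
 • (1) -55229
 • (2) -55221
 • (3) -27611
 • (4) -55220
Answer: 2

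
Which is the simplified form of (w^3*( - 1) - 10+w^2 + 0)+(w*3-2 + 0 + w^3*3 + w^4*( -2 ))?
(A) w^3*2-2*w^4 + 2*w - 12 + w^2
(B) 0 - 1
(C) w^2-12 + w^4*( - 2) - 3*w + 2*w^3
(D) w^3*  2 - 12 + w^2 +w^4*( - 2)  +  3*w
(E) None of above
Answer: D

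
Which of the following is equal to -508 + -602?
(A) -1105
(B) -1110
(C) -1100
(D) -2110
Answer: B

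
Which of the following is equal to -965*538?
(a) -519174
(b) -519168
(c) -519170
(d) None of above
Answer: c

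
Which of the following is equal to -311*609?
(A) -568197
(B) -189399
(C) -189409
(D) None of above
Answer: B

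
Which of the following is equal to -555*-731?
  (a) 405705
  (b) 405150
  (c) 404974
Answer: a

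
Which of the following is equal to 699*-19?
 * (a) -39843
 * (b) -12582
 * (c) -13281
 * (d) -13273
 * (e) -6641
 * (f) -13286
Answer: c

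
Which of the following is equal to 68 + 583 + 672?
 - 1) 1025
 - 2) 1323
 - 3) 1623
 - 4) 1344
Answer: 2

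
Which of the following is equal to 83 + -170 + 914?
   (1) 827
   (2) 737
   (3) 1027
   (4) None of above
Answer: 1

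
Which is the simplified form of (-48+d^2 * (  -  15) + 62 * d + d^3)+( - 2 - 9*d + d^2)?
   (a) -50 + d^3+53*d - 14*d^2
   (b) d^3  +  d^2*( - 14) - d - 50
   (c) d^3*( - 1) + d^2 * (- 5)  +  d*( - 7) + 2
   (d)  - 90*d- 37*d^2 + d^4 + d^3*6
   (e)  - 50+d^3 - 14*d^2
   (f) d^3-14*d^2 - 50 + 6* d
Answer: a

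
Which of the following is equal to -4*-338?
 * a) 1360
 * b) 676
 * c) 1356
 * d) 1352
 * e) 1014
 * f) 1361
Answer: d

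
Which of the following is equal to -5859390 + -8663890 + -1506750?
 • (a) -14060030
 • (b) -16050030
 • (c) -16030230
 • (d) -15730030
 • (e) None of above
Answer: e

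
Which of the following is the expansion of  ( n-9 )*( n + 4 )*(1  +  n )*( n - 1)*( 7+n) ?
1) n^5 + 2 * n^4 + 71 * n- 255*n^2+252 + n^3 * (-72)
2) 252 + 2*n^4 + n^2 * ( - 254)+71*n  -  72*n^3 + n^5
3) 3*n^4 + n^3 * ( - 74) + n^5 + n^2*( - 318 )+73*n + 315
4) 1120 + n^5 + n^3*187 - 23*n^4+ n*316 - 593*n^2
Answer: 2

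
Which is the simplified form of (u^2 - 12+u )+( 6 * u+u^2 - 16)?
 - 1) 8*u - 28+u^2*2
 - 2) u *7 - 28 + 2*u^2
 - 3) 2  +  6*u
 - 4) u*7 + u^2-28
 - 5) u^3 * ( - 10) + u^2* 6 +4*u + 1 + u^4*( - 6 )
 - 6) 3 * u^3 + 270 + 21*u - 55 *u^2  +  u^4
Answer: 2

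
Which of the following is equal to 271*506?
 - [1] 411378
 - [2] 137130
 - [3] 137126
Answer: 3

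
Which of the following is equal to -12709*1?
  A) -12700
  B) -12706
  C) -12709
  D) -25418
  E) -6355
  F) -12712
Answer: C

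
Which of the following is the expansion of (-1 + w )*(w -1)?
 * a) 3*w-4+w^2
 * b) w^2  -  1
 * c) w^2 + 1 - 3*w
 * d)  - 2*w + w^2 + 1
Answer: d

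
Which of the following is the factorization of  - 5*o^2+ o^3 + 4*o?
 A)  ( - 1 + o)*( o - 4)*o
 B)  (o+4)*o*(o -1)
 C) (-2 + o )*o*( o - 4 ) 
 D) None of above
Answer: A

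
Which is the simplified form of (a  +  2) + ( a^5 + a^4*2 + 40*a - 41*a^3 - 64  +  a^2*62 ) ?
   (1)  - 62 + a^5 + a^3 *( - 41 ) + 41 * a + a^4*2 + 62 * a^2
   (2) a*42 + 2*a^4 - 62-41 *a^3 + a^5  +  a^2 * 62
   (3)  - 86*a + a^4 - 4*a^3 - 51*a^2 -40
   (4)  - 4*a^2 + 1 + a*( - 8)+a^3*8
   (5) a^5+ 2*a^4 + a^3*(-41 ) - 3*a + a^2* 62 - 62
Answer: 1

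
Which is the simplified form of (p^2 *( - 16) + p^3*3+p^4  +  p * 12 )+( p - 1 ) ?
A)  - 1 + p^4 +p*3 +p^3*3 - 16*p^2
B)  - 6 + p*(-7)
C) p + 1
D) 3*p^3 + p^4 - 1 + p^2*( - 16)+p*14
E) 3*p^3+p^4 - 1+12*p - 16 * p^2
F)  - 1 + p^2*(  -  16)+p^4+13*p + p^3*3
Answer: F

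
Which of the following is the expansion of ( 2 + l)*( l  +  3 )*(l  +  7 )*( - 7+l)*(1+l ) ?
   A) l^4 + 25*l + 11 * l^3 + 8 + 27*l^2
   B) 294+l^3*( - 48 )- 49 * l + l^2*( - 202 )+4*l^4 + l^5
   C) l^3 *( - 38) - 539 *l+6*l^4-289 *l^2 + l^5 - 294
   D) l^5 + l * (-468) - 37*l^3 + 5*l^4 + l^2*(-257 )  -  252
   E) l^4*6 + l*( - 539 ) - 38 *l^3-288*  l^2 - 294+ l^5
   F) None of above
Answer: E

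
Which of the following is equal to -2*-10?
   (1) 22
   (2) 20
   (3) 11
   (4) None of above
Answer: 2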